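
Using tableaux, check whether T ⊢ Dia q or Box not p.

Tableau for the negation not (Dia q or Box not p):
1. not (Dia q or Box not p), 0
2. not Dia q, 0   [neg-or-rule on 1]
3. not Box not p, 0   [neg-or-rule on 1]
4. not q, 0   [neg-Dia-rule on 2 via 0R0]
5. p, 1   [neg-Box-rule on 3: fresh world 1, 0R1]
6. not q, 1   [neg-Dia-rule on 2 via 0R1]
Accessibility: 0R0, 0R1, 1R1
The negation has an open branch (countermodel exists).

No, not valid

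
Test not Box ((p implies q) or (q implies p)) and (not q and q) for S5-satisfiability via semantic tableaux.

Unsatisfiable

1. not Box ((p implies q) or (q implies p)) and (not q and q), u
2. not Box ((p implies q) or (q implies p)), u   [and-rule on 1]
3. not q and q, u   [and-rule on 1]
4. not q, u   [and-rule on 3]
5. q, u   [and-rule on 3]
Accessibility: uRu
Branch closes: q and not q both at u.
(One branch shown.) All branches close.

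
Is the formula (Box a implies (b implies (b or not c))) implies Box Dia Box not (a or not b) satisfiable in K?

1. (Box a implies (b implies (b or not c))) implies Box Dia Box not (a or not b), u
2. Box Dia Box not (a or not b), u

Satisfiable (open branch found)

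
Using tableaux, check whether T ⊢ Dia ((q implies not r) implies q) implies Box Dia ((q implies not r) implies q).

No, not valid

Tableau for the negation not (Dia ((q implies not r) implies q) implies Box Dia ((q implies not r) implies q)):
1. not (Dia ((q implies not r) implies q) implies Box Dia ((q implies not r) implies q)), w0
2. Dia ((q implies not r) implies q), w0   [neg-implies-rule on 1]
3. not Box Dia ((q implies not r) implies q), w0   [neg-implies-rule on 1]
4. (q implies not r) implies q, w1   [Dia-rule on 2: fresh world w1, w0Rw1]
5. q, w1   [implies-rule on 4 (branches; this branch)]
6. not Dia ((q implies not r) implies q), w2   [neg-Box-rule on 3: fresh world w2, w0Rw2]
7. not ((q implies not r) implies q), w2   [neg-Dia-rule on 6 via w2Rw2]
8. q implies not r, w2   [neg-implies-rule on 7]
9. not q, w2   [neg-implies-rule on 7]
10. not r, w2   [implies-rule on 8 (branches; this branch)]
Accessibility: w0Rw0, w0Rw1, w0Rw2, w1Rw1, w2Rw2
The negation has an open branch (countermodel exists).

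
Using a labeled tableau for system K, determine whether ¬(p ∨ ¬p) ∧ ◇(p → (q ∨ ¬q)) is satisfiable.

1. ¬(p ∨ ¬p) ∧ ◇(p → (q ∨ ¬q)), w0
2. ¬(p ∨ ¬p), w0
3. ◇(p → (q ∨ ¬q)), w0
4. ¬p, w0
5. p, w0
Branch closes: p and ¬p both at w0.
Every branch closes; the branch above is one of them.

No, unsatisfiable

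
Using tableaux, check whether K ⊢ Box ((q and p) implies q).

Yes, valid

Tableau for the negation not Box ((q and p) implies q):
1. not Box ((q and p) implies q), 0
2. not ((q and p) implies q), 1   [neg-Box-rule on 1: fresh world 1, 0R1]
3. q and p, 1   [neg-implies-rule on 2]
4. not q, 1   [neg-implies-rule on 2]
5. q, 1   [and-rule on 3]
6. p, 1   [and-rule on 3]
Accessibility: 0R1
Branch closes: q and not q both at 1.
All branches of the negation close; one closing branch shown above.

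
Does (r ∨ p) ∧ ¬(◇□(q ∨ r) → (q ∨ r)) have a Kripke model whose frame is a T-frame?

Satisfiable

1. (r ∨ p) ∧ ¬(◇□(q ∨ r) → (q ∨ r)), u
2. r ∨ p, u
3. ¬(◇□(q ∨ r) → (q ∨ r)), u
4. ◇□(q ∨ r), u
5. ¬(q ∨ r), u
6. ¬q, u
7. ¬r, u
8. p, u
9. □(q ∨ r), v
10. q ∨ r, v
11. r, v
Accessibility: uRu, uRv, vRv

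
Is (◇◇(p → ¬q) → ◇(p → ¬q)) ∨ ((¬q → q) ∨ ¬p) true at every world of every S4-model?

Tableau for the negation ¬((◇◇(p → ¬q) → ◇(p → ¬q)) ∨ ((¬q → q) ∨ ¬p)):
1. ¬((◇◇(p → ¬q) → ◇(p → ¬q)) ∨ ((¬q → q) ∨ ¬p)), u
2. ¬(◇◇(p → ¬q) → ◇(p → ¬q)), u   [¬∨-rule on 1]
3. ¬((¬q → q) ∨ ¬p), u   [¬∨-rule on 1]
4. ◇◇(p → ¬q), u   [¬→-rule on 2]
5. ¬◇(p → ¬q), u   [¬→-rule on 2]
6. ¬(¬q → q), u   [¬∨-rule on 3]
7. p, u   [¬∨-rule on 3]
8. ¬q, u   [¬→-rule on 6]
9. ¬(p → ¬q), u   [¬◇-rule on 5 via uRu]
10. q, u   [¬→-rule on 9]
Accessibility: uRu
Branch closes: q and ¬q both at u.
All branches of the negation close; one closing branch shown above.

Yes, valid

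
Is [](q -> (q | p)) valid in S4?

Tableau for the negation ~[](q -> (q | p)):
1. ~[](q -> (q | p)), 0
2. ~(q -> (q | p)), 1
3. q, 1
4. ~(q | p), 1
5. ~q, 1
6. ~p, 1
Accessibility: 0R0, 0R1, 1R1
Branch closes: q and ~q both at 1.
Every branch of the negation's tableau closes; the branch above is one of them.

Valid in S4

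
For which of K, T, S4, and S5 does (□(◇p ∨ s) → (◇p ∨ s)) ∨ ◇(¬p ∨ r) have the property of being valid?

T, S4, S5

T-tableau for the negation ¬((□(◇p ∨ s) → (◇p ∨ s)) ∨ ◇(¬p ∨ r)):
1. ¬((□(◇p ∨ s) → (◇p ∨ s)) ∨ ◇(¬p ∨ r)), w0
2. ¬(□(◇p ∨ s) → (◇p ∨ s)), w0   [¬∨-rule on 1]
3. ¬◇(¬p ∨ r), w0   [¬∨-rule on 1]
4. □(◇p ∨ s), w0   [¬→-rule on 2]
5. ¬(◇p ∨ s), w0   [¬→-rule on 2]
6. ¬◇p, w0   [¬∨-rule on 5]
7. ¬s, w0   [¬∨-rule on 5]
8. ¬(¬p ∨ r), w0   [¬◇-rule on 3 via w0Rw0]
9. p, w0   [¬∨-rule on 8]
10. ¬r, w0   [¬∨-rule on 8]
11. ◇p ∨ s, w0   [□-rule on 4 via w0Rw0]
12. ¬p, w0   [¬◇-rule on 6 via w0Rw0]
Accessibility: w0Rw0
Branch closes: p and ¬p both at w0.
Every branch closes (one shown): valid in T, hence also in S4, S5 (every theorem of T is a theorem of S4 and S5).
K-tableau for the negation ¬((□(◇p ∨ s) → (◇p ∨ s)) ∨ ◇(¬p ∨ r)):
1. ¬((□(◇p ∨ s) → (◇p ∨ s)) ∨ ◇(¬p ∨ r)), w0
2. ¬(□(◇p ∨ s) → (◇p ∨ s)), w0   [¬∨-rule on 1]
3. ¬◇(¬p ∨ r), w0   [¬∨-rule on 1]
4. □(◇p ∨ s), w0   [¬→-rule on 2]
5. ¬(◇p ∨ s), w0   [¬→-rule on 2]
6. ¬◇p, w0   [¬∨-rule on 5]
7. ¬s, w0   [¬∨-rule on 5]
Complete open branch: countermodel on a K-frame, so not valid in K.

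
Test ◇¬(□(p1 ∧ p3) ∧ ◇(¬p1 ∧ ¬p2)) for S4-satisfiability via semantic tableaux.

1. ◇¬(□(p1 ∧ p3) ∧ ◇(¬p1 ∧ ¬p2)), 0
2. ¬(□(p1 ∧ p3) ∧ ◇(¬p1 ∧ ¬p2)), 1   [◇-rule on 1: fresh world 1, 0R1]
3. ¬◇(¬p1 ∧ ¬p2), 1   [¬∧-rule on 2 (branches; this branch)]
4. ¬(¬p1 ∧ ¬p2), 1   [¬◇-rule on 3 via 1R1]
5. p2, 1   [¬∧-rule on 4 (branches; this branch)]
Accessibility: 0R0, 0R1, 1R1

Satisfiable (open branch found)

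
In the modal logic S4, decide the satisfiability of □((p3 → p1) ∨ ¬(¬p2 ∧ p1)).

1. □((p3 → p1) ∨ ¬(¬p2 ∧ p1)), u
2. (p3 → p1) ∨ ¬(¬p2 ∧ p1), u
3. ¬(¬p2 ∧ p1), u
4. ¬p1, u
Accessibility: uRu

Satisfiable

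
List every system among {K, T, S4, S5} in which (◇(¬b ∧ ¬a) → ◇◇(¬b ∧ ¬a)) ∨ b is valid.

T, S4, S5

K-tableau for the negation ¬((◇(¬b ∧ ¬a) → ◇◇(¬b ∧ ¬a)) ∨ b):
1. ¬((◇(¬b ∧ ¬a) → ◇◇(¬b ∧ ¬a)) ∨ b), 0
2. ¬(◇(¬b ∧ ¬a) → ◇◇(¬b ∧ ¬a)), 0
3. ¬b, 0
4. ◇(¬b ∧ ¬a), 0
5. ¬◇◇(¬b ∧ ¬a), 0
6. ¬b ∧ ¬a, 1
7. ¬b, 1
8. ¬a, 1
9. ¬◇(¬b ∧ ¬a), 1
Accessibility: 0R1
Complete open branch: countermodel on a K-frame, so not valid in K.
T-tableau for the negation ¬((◇(¬b ∧ ¬a) → ◇◇(¬b ∧ ¬a)) ∨ b):
1. ¬((◇(¬b ∧ ¬a) → ◇◇(¬b ∧ ¬a)) ∨ b), 0
2. ¬(◇(¬b ∧ ¬a) → ◇◇(¬b ∧ ¬a)), 0
3. ¬b, 0
4. ◇(¬b ∧ ¬a), 0
5. ¬◇◇(¬b ∧ ¬a), 0
6. ¬◇(¬b ∧ ¬a), 0
7. ¬(¬b ∧ ¬a), 0
8. a, 0
9. ¬b ∧ ¬a, 1
10. ¬b, 1
11. ¬a, 1
12. ¬◇(¬b ∧ ¬a), 1
13. ¬(¬b ∧ ¬a), 1
14. a, 1
Accessibility: 0R0, 0R1, 1R1
Branch closes: a and ¬a both at 1.
Every branch closes (one shown): valid in T, hence also in S4, S5 (every theorem of T is a theorem of S4 and S5).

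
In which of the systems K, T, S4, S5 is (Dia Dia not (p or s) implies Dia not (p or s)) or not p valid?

S4-tableau for the negation not ((Dia Dia not (p or s) implies Dia not (p or s)) or not p):
1. not ((Dia Dia not (p or s) implies Dia not (p or s)) or not p), w0
2. not (Dia Dia not (p or s) implies Dia not (p or s)), w0
3. p, w0
4. Dia Dia not (p or s), w0
5. not Dia not (p or s), w0
6. p or s, w0
7. s, w0
8. Dia not (p or s), w1
9. p or s, w1
10. s, w1
11. not (p or s), w2
12. not p, w2
13. not s, w2
14. p or s, w2
15. s, w2
Accessibility: w0Rw0, w0Rw1, w0Rw2, w1Rw1, w1Rw2, w2Rw2
Branch closes: s and not s both at w2.
Every branch closes (one shown): valid in S4, hence also in S5 (every theorem of S4 is a theorem of S5).
T-tableau for the negation not ((Dia Dia not (p or s) implies Dia not (p or s)) or not p):
1. not ((Dia Dia not (p or s) implies Dia not (p or s)) or not p), w0
2. not (Dia Dia not (p or s) implies Dia not (p or s)), w0
3. p, w0
4. Dia Dia not (p or s), w0
5. not Dia not (p or s), w0
6. p or s, w0
7. s, w0
8. Dia not (p or s), w1
9. p or s, w1
10. s, w1
11. not (p or s), w2
12. not p, w2
13. not s, w2
Accessibility: w0Rw0, w0Rw1, w1Rw1, w1Rw2, w2Rw2
Complete open branch: countermodel on a T-frame, so not valid in T, nor in K (the same frame is also a K-frame).

S4, S5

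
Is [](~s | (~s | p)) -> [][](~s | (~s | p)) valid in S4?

Tableau for the negation ~([](~s | (~s | p)) -> [][](~s | (~s | p))):
1. ~([](~s | (~s | p)) -> [][](~s | (~s | p))), w0
2. [](~s | (~s | p)), w0
3. ~[][](~s | (~s | p)), w0
4. ~s | (~s | p), w0
5. ~s | p, w0
6. p, w0
7. ~[](~s | (~s | p)), w1
8. ~s | (~s | p), w1
9. ~s | p, w1
10. p, w1
11. ~(~s | (~s | p)), w2
12. s, w2
13. ~(~s | p), w2
14. ~p, w2
15. ~s | (~s | p), w2
16. ~s | p, w2
17. p, w2
Accessibility: w0Rw0, w0Rw1, w0Rw2, w1Rw1, w1Rw2, w2Rw2
Branch closes: p and ~p both at w2.
All branches of the negation close; one closing branch shown above.

Valid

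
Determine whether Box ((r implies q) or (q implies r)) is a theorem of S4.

Tableau for the negation not Box ((r implies q) or (q implies r)):
1. not Box ((r implies q) or (q implies r)), u
2. not ((r implies q) or (q implies r)), v
3. not (r implies q), v
4. not (q implies r), v
5. r, v
6. not q, v
7. q, v
8. not r, v
Accessibility: uRu, uRv, vRv
Branch closes: q and not q both at v.
All branches of the negation close; one closing branch shown above.

Yes, valid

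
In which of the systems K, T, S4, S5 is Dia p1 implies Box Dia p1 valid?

S5

S5-tableau for the negation not (Dia p1 implies Box Dia p1):
1. not (Dia p1 implies Box Dia p1), u
2. Dia p1, u
3. not Box Dia p1, u
4. p1, v
5. not Dia p1, w
6. not p1, u
7. not p1, v
Accessibility: uRu, uRv, uRw, vRu, vRv, vRw, wRu, wRv, wRw
Branch closes: p1 and not p1 both at v.
Every branch closes (one shown): valid in S5.
S4-tableau for the negation not (Dia p1 implies Box Dia p1):
1. not (Dia p1 implies Box Dia p1), u
2. Dia p1, u
3. not Box Dia p1, u
4. p1, v
5. not Dia p1, w
6. not p1, w
Accessibility: uRu, uRv, uRw, vRv, wRw
Complete open branch: countermodel on an S4-frame, so not valid in S4, nor in K, T (the same frame is also a K-frame and a T-frame).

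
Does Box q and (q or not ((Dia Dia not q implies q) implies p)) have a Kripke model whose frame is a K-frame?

Satisfiable

1. Box q and (q or not ((Dia Dia not q implies q) implies p)), u
2. Box q, u
3. q or not ((Dia Dia not q implies q) implies p), u
4. not ((Dia Dia not q implies q) implies p), u
5. Dia Dia not q implies q, u
6. not p, u
7. q, u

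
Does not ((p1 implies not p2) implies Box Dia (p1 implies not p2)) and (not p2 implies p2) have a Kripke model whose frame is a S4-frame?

1. not ((p1 implies not p2) implies Box Dia (p1 implies not p2)) and (not p2 implies p2), u
2. not ((p1 implies not p2) implies Box Dia (p1 implies not p2)), u   [and-rule on 1]
3. not p2 implies p2, u   [and-rule on 1]
4. p1 implies not p2, u   [neg-implies-rule on 2]
5. not Box Dia (p1 implies not p2), u   [neg-implies-rule on 2]
6. p2, u   [implies-rule on 3 (branches; this branch)]
7. not p1, u   [implies-rule on 4 (branches; this branch)]
8. not Dia (p1 implies not p2), v   [neg-Box-rule on 5: fresh world v, uRv]
9. not (p1 implies not p2), v   [neg-Dia-rule on 8 via vRv]
10. p1, v   [neg-implies-rule on 9]
11. p2, v   [neg-implies-rule on 9]
Accessibility: uRu, uRv, vRv

Satisfiable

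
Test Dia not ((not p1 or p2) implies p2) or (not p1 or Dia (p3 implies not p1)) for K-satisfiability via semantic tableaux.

Satisfiable (open branch found)

1. Dia not ((not p1 or p2) implies p2) or (not p1 or Dia (p3 implies not p1)), 0
2. not p1 or Dia (p3 implies not p1), 0
3. Dia (p3 implies not p1), 0
4. p3 implies not p1, 1
5. not p1, 1
Accessibility: 0R1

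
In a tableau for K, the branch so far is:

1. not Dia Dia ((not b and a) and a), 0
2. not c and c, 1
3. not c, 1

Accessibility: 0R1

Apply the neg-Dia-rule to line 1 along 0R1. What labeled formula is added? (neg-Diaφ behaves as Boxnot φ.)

not Dia ((not b and a) and a), 1

neg-Diaφ behaves as Boxnot φ: propagate the negated body to each accessible world.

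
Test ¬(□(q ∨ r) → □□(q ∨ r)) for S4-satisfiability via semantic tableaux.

1. ¬(□(q ∨ r) → □□(q ∨ r)), w0
2. □(q ∨ r), w0   [¬→-rule on 1]
3. ¬□□(q ∨ r), w0   [¬→-rule on 1]
4. q ∨ r, w0   [□-rule on 2 via w0Rw0]
5. r, w0   [∨-rule on 4 (branches; this branch)]
6. ¬□(q ∨ r), w1   [¬□-rule on 3: fresh world w1, w0Rw1]
7. q ∨ r, w1   [□-rule on 2 via w0Rw1]
8. r, w1   [∨-rule on 7 (branches; this branch)]
9. ¬(q ∨ r), w2   [¬□-rule on 6: fresh world w2, w1Rw2]
10. ¬q, w2   [¬∨-rule on 9]
11. ¬r, w2   [¬∨-rule on 9]
12. q ∨ r, w2   [□-rule on 2 via w0Rw2]
13. r, w2   [∨-rule on 12 (branches; this branch)]
Accessibility: w0Rw0, w0Rw1, w0Rw2, w1Rw1, w1Rw2, w2Rw2
Branch closes: r and ¬r both at w2.
(One branch shown.) All branches close.

Unsatisfiable (every branch closes)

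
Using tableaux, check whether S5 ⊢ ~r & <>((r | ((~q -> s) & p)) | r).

No, not valid

Tableau for the negation ~(~r & <>((r | ((~q -> s) & p)) | r)):
1. ~(~r & <>((r | ((~q -> s) & p)) | r)), 0
2. ~<>((r | ((~q -> s) & p)) | r), 0
3. ~((r | ((~q -> s) & p)) | r), 0
4. ~(r | ((~q -> s) & p)), 0
5. ~r, 0
6. ~((~q -> s) & p), 0
7. ~p, 0
Accessibility: 0R0
The negation has an open branch (countermodel exists).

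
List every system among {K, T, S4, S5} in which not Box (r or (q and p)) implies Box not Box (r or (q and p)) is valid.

S5

S4-tableau for the negation not (not Box (r or (q and p)) implies Box not Box (r or (q and p))):
1. not (not Box (r or (q and p)) implies Box not Box (r or (q and p))), u
2. not Box (r or (q and p)), u
3. not Box not Box (r or (q and p)), u
4. not (r or (q and p)), v
5. not r, v
6. not (q and p), v
7. not p, v
8. Box (r or (q and p)), w
9. r or (q and p), w
10. q and p, w
11. q, w
12. p, w
Accessibility: uRu, uRv, uRw, vRv, wRw
Complete open branch: countermodel on an S4-frame, so not valid in S4, nor in K, T (the same frame is also a K-frame and a T-frame).
S5-tableau for the negation not (not Box (r or (q and p)) implies Box not Box (r or (q and p))):
1. not (not Box (r or (q and p)) implies Box not Box (r or (q and p))), u
2. not Box (r or (q and p)), u
3. not Box not Box (r or (q and p)), u
4. not (r or (q and p)), v
5. not r, v
6. not (q and p), v
7. not p, v
8. Box (r or (q and p)), w
9. r or (q and p), u
10. r or (q and p), v
11. r or (q and p), w
12. q and p, u
13. q, u
14. p, u
15. q and p, v
16. q, v
17. p, v
Accessibility: uRu, uRv, uRw, vRu, vRv, vRw, wRu, wRv, wRw
Branch closes: p and not p both at v.
Every branch closes (one shown): valid in S5.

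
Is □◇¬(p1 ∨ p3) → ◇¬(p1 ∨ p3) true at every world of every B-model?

Valid in B

Tableau for the negation ¬(□◇¬(p1 ∨ p3) → ◇¬(p1 ∨ p3)):
1. ¬(□◇¬(p1 ∨ p3) → ◇¬(p1 ∨ p3)), u
2. □◇¬(p1 ∨ p3), u   [¬→-rule on 1]
3. ¬◇¬(p1 ∨ p3), u   [¬→-rule on 1]
4. ◇¬(p1 ∨ p3), u   [□-rule on 2 via uRu]
5. p1 ∨ p3, u   [¬◇-rule on 3 via uRu]
6. p3, u   [∨-rule on 5 (branches; this branch)]
7. ¬(p1 ∨ p3), v   [◇-rule on 4: fresh world v, uRv]
8. ¬p1, v   [¬∨-rule on 7]
9. ¬p3, v   [¬∨-rule on 7]
10. ◇¬(p1 ∨ p3), v   [□-rule on 2 via uRv]
11. p1 ∨ p3, v   [¬◇-rule on 3 via uRv]
12. p3, v   [∨-rule on 11 (branches; this branch)]
Accessibility: uRu, uRv, vRu, vRv
Branch closes: p3 and ¬p3 both at v.
All branches of the negation close; one closing branch shown above.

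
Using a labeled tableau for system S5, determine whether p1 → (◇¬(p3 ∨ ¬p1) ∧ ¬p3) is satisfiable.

Yes, satisfiable

1. p1 → (◇¬(p3 ∨ ¬p1) ∧ ¬p3), 0
2. ◇¬(p3 ∨ ¬p1) ∧ ¬p3, 0
3. ◇¬(p3 ∨ ¬p1), 0
4. ¬p3, 0
5. ¬(p3 ∨ ¬p1), 1
6. ¬p3, 1
7. p1, 1
Accessibility: 0R0, 0R1, 1R0, 1R1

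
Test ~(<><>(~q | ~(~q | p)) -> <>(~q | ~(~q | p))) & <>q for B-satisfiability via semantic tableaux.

Satisfiable

1. ~(<><>(~q | ~(~q | p)) -> <>(~q | ~(~q | p))) & <>q, w0
2. ~(<><>(~q | ~(~q | p)) -> <>(~q | ~(~q | p))), w0   [&-rule on 1]
3. <>q, w0   [&-rule on 1]
4. <><>(~q | ~(~q | p)), w0   [~->-rule on 2]
5. ~<>(~q | ~(~q | p)), w0   [~->-rule on 2]
6. ~(~q | ~(~q | p)), w0   [~<>-rule on 5 via w0Rw0]
7. q, w0   [~|-rule on 6]
8. ~q | p, w0   [~|-rule on 6]
9. p, w0   [|-rule on 8 (branches; this branch)]
10. q, w1   [<>-rule on 3: fresh world w1, w0Rw1]
11. ~(~q | ~(~q | p)), w1   [~<>-rule on 5 via w0Rw1]
12. ~q | p, w1   [~|-rule on 11]
13. p, w1   [|-rule on 12 (branches; this branch)]
14. <>(~q | ~(~q | p)), w2   [<>-rule on 4: fresh world w2, w0Rw2]
15. ~(~q | ~(~q | p)), w2   [~<>-rule on 5 via w0Rw2]
16. q, w2   [~|-rule on 15]
17. ~q | p, w2   [~|-rule on 15]
18. p, w2   [|-rule on 17 (branches; this branch)]
19. ~q | ~(~q | p), w3   [<>-rule on 14: fresh world w3, w2Rw3]
20. ~(~q | p), w3   [|-rule on 19 (branches; this branch)]
21. q, w3   [~|-rule on 20]
22. ~p, w3   [~|-rule on 20]
Accessibility: w0Rw0, w0Rw1, w0Rw2, w1Rw0, w1Rw1, w2Rw0, w2Rw2, w2Rw3, w3Rw2, w3Rw3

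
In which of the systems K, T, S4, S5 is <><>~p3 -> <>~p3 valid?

S4, S5

S4-tableau for the negation ~(<><>~p3 -> <>~p3):
1. ~(<><>~p3 -> <>~p3), w0
2. <><>~p3, w0
3. ~<>~p3, w0
4. p3, w0
5. <>~p3, w1
6. p3, w1
7. ~p3, w2
8. p3, w2
Accessibility: w0Rw0, w0Rw1, w0Rw2, w1Rw1, w1Rw2, w2Rw2
Branch closes: p3 and ~p3 both at w2.
Every branch closes (one shown): valid in S4, hence also in S5 (every theorem of S4 is a theorem of S5).
T-tableau for the negation ~(<><>~p3 -> <>~p3):
1. ~(<><>~p3 -> <>~p3), w0
2. <><>~p3, w0
3. ~<>~p3, w0
4. p3, w0
5. <>~p3, w1
6. p3, w1
7. ~p3, w2
Accessibility: w0Rw0, w0Rw1, w1Rw1, w1Rw2, w2Rw2
Complete open branch: countermodel on a T-frame, so not valid in T, nor in K (the same frame is also a K-frame).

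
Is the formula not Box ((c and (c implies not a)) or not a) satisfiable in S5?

Yes, satisfiable

1. not Box ((c and (c implies not a)) or not a), u
2. not ((c and (c implies not a)) or not a), v   [neg-Box-rule on 1: fresh world v, uRv]
3. not (c and (c implies not a)), v   [neg-or-rule on 2]
4. a, v   [neg-or-rule on 2]
5. not (c implies not a), v   [neg-and-rule on 3 (branches; this branch)]
6. c, v   [neg-implies-rule on 5]
Accessibility: uRu, uRv, vRu, vRv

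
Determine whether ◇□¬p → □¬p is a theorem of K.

Tableau for the negation ¬(◇□¬p → □¬p):
1. ¬(◇□¬p → □¬p), u
2. ◇□¬p, u
3. ¬□¬p, u
4. □¬p, v
5. p, w
Accessibility: uRv, uRw
The negation has an open branch (countermodel exists).

Invalid (countermodel exists)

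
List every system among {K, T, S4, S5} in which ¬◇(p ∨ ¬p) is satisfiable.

T-tableau for the formula:
1. ¬◇(p ∨ ¬p), 0
2. ¬(p ∨ ¬p), 0
3. ¬p, 0
4. p, 0
Accessibility: 0R0
Branch closes: p and ¬p both at 0.
Every branch closes (one shown): unsatisfiable in T, hence also in S4, S5 (every S4/S5-frame is a T-frame).
K-tableau for the formula:
1. ¬◇(p ∨ ¬p), 0
Complete open branch: satisfiable in K.

K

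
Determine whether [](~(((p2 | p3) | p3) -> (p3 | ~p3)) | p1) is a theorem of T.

Invalid (countermodel exists)

Tableau for the negation ~[](~(((p2 | p3) | p3) -> (p3 | ~p3)) | p1):
1. ~[](~(((p2 | p3) | p3) -> (p3 | ~p3)) | p1), u
2. ~(~(((p2 | p3) | p3) -> (p3 | ~p3)) | p1), v
3. ((p2 | p3) | p3) -> (p3 | ~p3), v
4. ~p1, v
5. p3 | ~p3, v
6. ~p3, v
Accessibility: uRu, uRv, vRv
The negation has an open branch (countermodel exists).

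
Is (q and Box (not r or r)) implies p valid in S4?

Tableau for the negation not ((q and Box (not r or r)) implies p):
1. not ((q and Box (not r or r)) implies p), w0
2. q and Box (not r or r), w0
3. not p, w0
4. q, w0
5. Box (not r or r), w0
6. not r or r, w0
7. r, w0
Accessibility: w0Rw0
The negation has an open branch (countermodel exists).

Not valid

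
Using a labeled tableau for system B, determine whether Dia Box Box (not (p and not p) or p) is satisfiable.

1. Dia Box Box (not (p and not p) or p), 0
2. Box Box (not (p and not p) or p), 1
3. Box (not (p and not p) or p), 0
4. Box (not (p and not p) or p), 1
5. not (p and not p) or p, 0
6. not (p and not p) or p, 1
7. p, 0
8. p, 1
Accessibility: 0R0, 0R1, 1R0, 1R1

Yes, satisfiable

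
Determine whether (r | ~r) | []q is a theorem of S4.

Valid in S4

Tableau for the negation ~((r | ~r) | []q):
1. ~((r | ~r) | []q), u
2. ~(r | ~r), u
3. ~[]q, u
4. ~r, u
5. r, u
Accessibility: uRu
Branch closes: r and ~r both at u.
All branches of the negation close; one closing branch shown above.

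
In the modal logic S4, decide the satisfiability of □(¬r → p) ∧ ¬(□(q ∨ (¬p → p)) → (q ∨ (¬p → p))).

Unsatisfiable (every branch closes)

1. □(¬r → p) ∧ ¬(□(q ∨ (¬p → p)) → (q ∨ (¬p → p))), u
2. □(¬r → p), u
3. ¬(□(q ∨ (¬p → p)) → (q ∨ (¬p → p))), u
4. □(q ∨ (¬p → p)), u
5. ¬(q ∨ (¬p → p)), u
6. ¬q, u
7. ¬(¬p → p), u
8. ¬p, u
9. ¬r → p, u
10. q ∨ (¬p → p), u
11. r, u
12. ¬p → p, u
13. p, u
Accessibility: uRu
Branch closes: p and ¬p both at u.
(One branch shown.) All branches close.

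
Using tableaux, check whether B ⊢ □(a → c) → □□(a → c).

Tableau for the negation ¬(□(a → c) → □□(a → c)):
1. ¬(□(a → c) → □□(a → c)), 0
2. □(a → c), 0   [¬→-rule on 1]
3. ¬□□(a → c), 0   [¬→-rule on 1]
4. a → c, 0   [□-rule on 2 via 0R0]
5. c, 0   [→-rule on 4 (branches; this branch)]
6. ¬□(a → c), 1   [¬□-rule on 3: fresh world 1, 0R1]
7. a → c, 1   [□-rule on 2 via 0R1]
8. c, 1   [→-rule on 7 (branches; this branch)]
9. ¬(a → c), 2   [¬□-rule on 6: fresh world 2, 1R2]
10. a, 2   [¬→-rule on 9]
11. ¬c, 2   [¬→-rule on 9]
Accessibility: 0R0, 0R1, 1R0, 1R1, 1R2, 2R1, 2R2
The negation has an open branch (countermodel exists).

Not valid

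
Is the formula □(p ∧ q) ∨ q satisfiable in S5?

Satisfiable

1. □(p ∧ q) ∨ q, u
2. q, u   [∨-rule on 1 (branches; this branch)]
Accessibility: uRu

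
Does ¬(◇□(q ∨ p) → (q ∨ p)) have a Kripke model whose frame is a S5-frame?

Unsatisfiable (every branch closes)

1. ¬(◇□(q ∨ p) → (q ∨ p)), w0
2. ◇□(q ∨ p), w0   [¬→-rule on 1]
3. ¬(q ∨ p), w0   [¬→-rule on 1]
4. ¬q, w0   [¬∨-rule on 3]
5. ¬p, w0   [¬∨-rule on 3]
6. □(q ∨ p), w1   [◇-rule on 2: fresh world w1, w0Rw1]
7. q ∨ p, w0   [□-rule on 6 via w1Rw0]
8. q ∨ p, w1   [□-rule on 6 via w1Rw1]
9. p, w0   [∨-rule on 7 (branches; this branch)]
Accessibility: w0Rw0, w0Rw1, w1Rw0, w1Rw1
Branch closes: p and ¬p both at w0.
All branches of the tableau close; one closing branch shown above.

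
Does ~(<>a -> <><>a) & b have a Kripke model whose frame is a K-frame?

Yes, satisfiable

1. ~(<>a -> <><>a) & b, w0
2. ~(<>a -> <><>a), w0
3. b, w0
4. <>a, w0
5. ~<><>a, w0
6. a, w1
7. ~<>a, w1
Accessibility: w0Rw1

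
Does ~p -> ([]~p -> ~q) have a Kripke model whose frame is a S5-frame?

Yes, satisfiable

1. ~p -> ([]~p -> ~q), w0
2. []~p -> ~q, w0
3. ~q, w0
Accessibility: w0Rw0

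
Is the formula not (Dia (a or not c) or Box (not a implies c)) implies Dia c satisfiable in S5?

Satisfiable (open branch found)

1. not (Dia (a or not c) or Box (not a implies c)) implies Dia c, u
2. Dia c, u   [implies-rule on 1 (branches; this branch)]
3. c, v   [Dia-rule on 2: fresh world v, uRv]
Accessibility: uRu, uRv, vRu, vRv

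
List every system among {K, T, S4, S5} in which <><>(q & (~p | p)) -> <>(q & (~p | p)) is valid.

T-tableau for the negation ~(<><>(q & (~p | p)) -> <>(q & (~p | p))):
1. ~(<><>(q & (~p | p)) -> <>(q & (~p | p))), 0
2. <><>(q & (~p | p)), 0
3. ~<>(q & (~p | p)), 0
4. ~(q & (~p | p)), 0
5. ~q, 0
6. <>(q & (~p | p)), 1
7. ~(q & (~p | p)), 1
8. ~q, 1
9. q & (~p | p), 2
10. q, 2
11. ~p | p, 2
12. p, 2
Accessibility: 0R0, 0R1, 1R1, 1R2, 2R2
Complete open branch: countermodel on a T-frame, so not valid in T, nor in K (the same frame is also a K-frame).
S4-tableau for the negation ~(<><>(q & (~p | p)) -> <>(q & (~p | p))):
1. ~(<><>(q & (~p | p)) -> <>(q & (~p | p))), 0
2. <><>(q & (~p | p)), 0
3. ~<>(q & (~p | p)), 0
4. ~(q & (~p | p)), 0
5. ~q, 0
6. <>(q & (~p | p)), 1
7. ~(q & (~p | p)), 1
8. ~q, 1
9. q & (~p | p), 2
10. q, 2
11. ~p | p, 2
12. ~(q & (~p | p)), 2
13. p, 2
14. ~(~p | p), 2
15. ~p, 2
Accessibility: 0R0, 0R1, 0R2, 1R1, 1R2, 2R2
Branch closes: p and ~p both at 2.
Every branch closes (one shown): valid in S4, hence also in S5 (every theorem of S4 is a theorem of S5).

S4, S5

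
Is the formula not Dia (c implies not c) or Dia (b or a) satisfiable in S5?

1. not Dia (c implies not c) or Dia (b or a), w0
2. Dia (b or a), w0   [or-rule on 1 (branches; this branch)]
3. b or a, w1   [Dia-rule on 2: fresh world w1, w0Rw1]
4. a, w1   [or-rule on 3 (branches; this branch)]
Accessibility: w0Rw0, w0Rw1, w1Rw0, w1Rw1

Yes, satisfiable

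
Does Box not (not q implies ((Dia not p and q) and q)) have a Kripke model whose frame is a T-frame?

1. Box not (not q implies ((Dia not p and q) and q)), u
2. not (not q implies ((Dia not p and q) and q)), u
3. not q, u
4. not ((Dia not p and q) and q), u
Accessibility: uRu

Satisfiable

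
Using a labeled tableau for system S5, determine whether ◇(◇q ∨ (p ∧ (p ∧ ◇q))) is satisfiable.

1. ◇(◇q ∨ (p ∧ (p ∧ ◇q))), w0
2. ◇q ∨ (p ∧ (p ∧ ◇q)), w1   [◇-rule on 1: fresh world w1, w0Rw1]
3. p ∧ (p ∧ ◇q), w1   [∨-rule on 2 (branches; this branch)]
4. p, w1   [∧-rule on 3]
5. p ∧ ◇q, w1   [∧-rule on 3]
6. ◇q, w1   [∧-rule on 5]
7. q, w2   [◇-rule on 6: fresh world w2, w1Rw2]
Accessibility: w0Rw0, w0Rw1, w0Rw2, w1Rw0, w1Rw1, w1Rw2, w2Rw0, w2Rw1, w2Rw2

Satisfiable (open branch found)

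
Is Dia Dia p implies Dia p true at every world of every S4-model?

Valid in S4

Tableau for the negation not (Dia Dia p implies Dia p):
1. not (Dia Dia p implies Dia p), w0
2. Dia Dia p, w0
3. not Dia p, w0
4. not p, w0
5. Dia p, w1
6. not p, w1
7. p, w2
8. not p, w2
Accessibility: w0Rw0, w0Rw1, w0Rw2, w1Rw1, w1Rw2, w2Rw2
Branch closes: p and not p both at w2.
Every branch of the negation's tableau closes; the branch above is one of them.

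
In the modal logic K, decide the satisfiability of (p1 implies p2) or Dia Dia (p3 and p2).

Satisfiable (open branch found)

1. (p1 implies p2) or Dia Dia (p3 and p2), w0
2. Dia Dia (p3 and p2), w0   [or-rule on 1 (branches; this branch)]
3. Dia (p3 and p2), w1   [Dia-rule on 2: fresh world w1, w0Rw1]
4. p3 and p2, w2   [Dia-rule on 3: fresh world w2, w1Rw2]
5. p3, w2   [and-rule on 4]
6. p2, w2   [and-rule on 4]
Accessibility: w0Rw1, w1Rw2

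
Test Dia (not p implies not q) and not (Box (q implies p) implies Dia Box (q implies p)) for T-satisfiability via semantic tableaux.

No, unsatisfiable

1. Dia (not p implies not q) and not (Box (q implies p) implies Dia Box (q implies p)), 0
2. Dia (not p implies not q), 0
3. not (Box (q implies p) implies Dia Box (q implies p)), 0
4. Box (q implies p), 0
5. not Dia Box (q implies p), 0
6. q implies p, 0
7. not Box (q implies p), 0
8. p, 0
9. not p implies not q, 1
10. q implies p, 1
11. not Box (q implies p), 1
12. not q, 1
13. p, 1
14. not (q implies p), 2
15. q, 2
16. not p, 2
17. q implies p, 2
18. not Box (q implies p), 2
19. p, 2
Accessibility: 0R0, 0R1, 0R2, 1R1, 2R2
Branch closes: p and not p both at 2.
Every branch closes; the branch above is one of them.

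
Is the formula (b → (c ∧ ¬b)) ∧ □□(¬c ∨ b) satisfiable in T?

1. (b → (c ∧ ¬b)) ∧ □□(¬c ∨ b), w0
2. b → (c ∧ ¬b), w0
3. □□(¬c ∨ b), w0
4. □(¬c ∨ b), w0
5. ¬c ∨ b, w0
6. ¬b, w0
7. ¬c, w0
Accessibility: w0Rw0

Yes, satisfiable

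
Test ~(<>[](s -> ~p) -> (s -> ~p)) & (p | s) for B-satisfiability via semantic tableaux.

1. ~(<>[](s -> ~p) -> (s -> ~p)) & (p | s), w0
2. ~(<>[](s -> ~p) -> (s -> ~p)), w0
3. p | s, w0
4. <>[](s -> ~p), w0
5. ~(s -> ~p), w0
6. s, w0
7. p, w0
8. [](s -> ~p), w1
9. s -> ~p, w0
10. s -> ~p, w1
11. ~p, w0
Accessibility: w0Rw0, w0Rw1, w1Rw0, w1Rw1
Branch closes: p and ~p both at w0.
Every branch closes; the branch above is one of them.

Unsatisfiable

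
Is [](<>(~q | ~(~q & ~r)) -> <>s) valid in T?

Invalid (countermodel exists)

Tableau for the negation ~[](<>(~q | ~(~q & ~r)) -> <>s):
1. ~[](<>(~q | ~(~q & ~r)) -> <>s), u
2. ~(<>(~q | ~(~q & ~r)) -> <>s), v   [~[]-rule on 1: fresh world v, uRv]
3. <>(~q | ~(~q & ~r)), v   [~->-rule on 2]
4. ~<>s, v   [~->-rule on 2]
5. ~s, v   [~<>-rule on 4 via vRv]
6. ~q | ~(~q & ~r), w   [<>-rule on 3: fresh world w, vRw]
7. ~s, w   [~<>-rule on 4 via vRw]
8. ~(~q & ~r), w   [|-rule on 6 (branches; this branch)]
9. r, w   [~&-rule on 8 (branches; this branch)]
Accessibility: uRu, uRv, vRv, vRw, wRw
The negation has an open branch (countermodel exists).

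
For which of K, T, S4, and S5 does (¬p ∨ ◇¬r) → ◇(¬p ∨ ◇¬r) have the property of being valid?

T, S4, S5

T-tableau for the negation ¬((¬p ∨ ◇¬r) → ◇(¬p ∨ ◇¬r)):
1. ¬((¬p ∨ ◇¬r) → ◇(¬p ∨ ◇¬r)), 0
2. ¬p ∨ ◇¬r, 0
3. ¬◇(¬p ∨ ◇¬r), 0
4. ¬(¬p ∨ ◇¬r), 0
5. p, 0
6. ¬◇¬r, 0
7. r, 0
8. ◇¬r, 0
9. ¬r, 1
10. ¬(¬p ∨ ◇¬r), 1
11. p, 1
12. ¬◇¬r, 1
13. r, 1
Accessibility: 0R0, 0R1, 1R1
Branch closes: r and ¬r both at 1.
Every branch closes (one shown): valid in T, hence also in S4, S5 (every theorem of T is a theorem of S4 and S5).
K-tableau for the negation ¬((¬p ∨ ◇¬r) → ◇(¬p ∨ ◇¬r)):
1. ¬((¬p ∨ ◇¬r) → ◇(¬p ∨ ◇¬r)), 0
2. ¬p ∨ ◇¬r, 0
3. ¬◇(¬p ∨ ◇¬r), 0
4. ◇¬r, 0
5. ¬r, 1
6. ¬(¬p ∨ ◇¬r), 1
7. p, 1
8. ¬◇¬r, 1
Accessibility: 0R1
Complete open branch: countermodel on a K-frame, so not valid in K.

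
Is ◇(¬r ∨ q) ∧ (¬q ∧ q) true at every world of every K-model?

No, not valid

Tableau for the negation ¬(◇(¬r ∨ q) ∧ (¬q ∧ q)):
1. ¬(◇(¬r ∨ q) ∧ (¬q ∧ q)), u
2. ¬(¬q ∧ q), u   [¬∧-rule on 1 (branches; this branch)]
3. ¬q, u   [¬∧-rule on 2 (branches; this branch)]
The negation has an open branch (countermodel exists).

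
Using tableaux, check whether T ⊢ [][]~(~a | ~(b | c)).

Invalid (countermodel exists)

Tableau for the negation ~[][]~(~a | ~(b | c)):
1. ~[][]~(~a | ~(b | c)), w0
2. ~[]~(~a | ~(b | c)), w1
3. ~a | ~(b | c), w2
4. ~(b | c), w2
5. ~b, w2
6. ~c, w2
Accessibility: w0Rw0, w0Rw1, w1Rw1, w1Rw2, w2Rw2
The negation has an open branch (countermodel exists).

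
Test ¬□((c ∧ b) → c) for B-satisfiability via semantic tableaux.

No, unsatisfiable

1. ¬□((c ∧ b) → c), u
2. ¬((c ∧ b) → c), v
3. c ∧ b, v
4. ¬c, v
5. c, v
6. b, v
Accessibility: uRu, uRv, vRu, vRv
Branch closes: c and ¬c both at v.
(One branch shown.) All branches close.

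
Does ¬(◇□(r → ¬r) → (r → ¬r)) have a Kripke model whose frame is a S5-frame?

1. ¬(◇□(r → ¬r) → (r → ¬r)), u
2. ◇□(r → ¬r), u
3. ¬(r → ¬r), u
4. r, u
5. □(r → ¬r), v
6. r → ¬r, u
7. r → ¬r, v
8. ¬r, u
Accessibility: uRu, uRv, vRu, vRv
Branch closes: r and ¬r both at u.
(One branch shown.) All branches close.

No, unsatisfiable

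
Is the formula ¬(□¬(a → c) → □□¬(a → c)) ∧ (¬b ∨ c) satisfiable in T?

1. ¬(□¬(a → c) → □□¬(a → c)) ∧ (¬b ∨ c), u
2. ¬(□¬(a → c) → □□¬(a → c)), u
3. ¬b ∨ c, u
4. □¬(a → c), u
5. ¬□□¬(a → c), u
6. ¬(a → c), u
7. a, u
8. ¬c, u
9. ¬b, u
10. ¬□¬(a → c), v
11. ¬(a → c), v
12. a, v
13. ¬c, v
14. a → c, w
15. c, w
Accessibility: uRu, uRv, vRv, vRw, wRw

Yes, satisfiable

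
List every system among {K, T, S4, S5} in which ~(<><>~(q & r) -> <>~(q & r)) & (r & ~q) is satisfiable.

K

K-tableau for the formula:
1. ~(<><>~(q & r) -> <>~(q & r)) & (r & ~q), 0
2. ~(<><>~(q & r) -> <>~(q & r)), 0   [&-rule on 1]
3. r & ~q, 0   [&-rule on 1]
4. <><>~(q & r), 0   [~->-rule on 2]
5. ~<>~(q & r), 0   [~->-rule on 2]
6. r, 0   [&-rule on 3]
7. ~q, 0   [&-rule on 3]
8. <>~(q & r), 1   [<>-rule on 4: fresh world 1, 0R1]
9. q & r, 1   [~<>-rule on 5 via 0R1]
10. q, 1   [&-rule on 9]
11. r, 1   [&-rule on 9]
12. ~(q & r), 2   [<>-rule on 8: fresh world 2, 1R2]
13. ~r, 2   [~&-rule on 12 (branches; this branch)]
Accessibility: 0R1, 1R2
Complete open branch: satisfiable in K.
T-tableau for the formula:
1. ~(<><>~(q & r) -> <>~(q & r)) & (r & ~q), 0
2. ~(<><>~(q & r) -> <>~(q & r)), 0   [&-rule on 1]
3. r & ~q, 0   [&-rule on 1]
4. <><>~(q & r), 0   [~->-rule on 2]
5. ~<>~(q & r), 0   [~->-rule on 2]
6. r, 0   [&-rule on 3]
7. ~q, 0   [&-rule on 3]
8. q & r, 0   [~<>-rule on 5 via 0R0]
9. q, 0   [&-rule on 8]
Accessibility: 0R0
Branch closes: q and ~q both at 0.
Every branch closes (one shown): unsatisfiable in T, hence also in S4, S5 (every S4/S5-frame is a T-frame).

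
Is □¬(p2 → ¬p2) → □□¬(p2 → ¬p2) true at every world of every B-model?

Tableau for the negation ¬(□¬(p2 → ¬p2) → □□¬(p2 → ¬p2)):
1. ¬(□¬(p2 → ¬p2) → □□¬(p2 → ¬p2)), 0
2. □¬(p2 → ¬p2), 0   [¬→-rule on 1]
3. ¬□□¬(p2 → ¬p2), 0   [¬→-rule on 1]
4. ¬(p2 → ¬p2), 0   [□-rule on 2 via 0R0]
5. p2, 0   [¬→-rule on 4]
6. ¬□¬(p2 → ¬p2), 1   [¬□-rule on 3: fresh world 1, 0R1]
7. ¬(p2 → ¬p2), 1   [□-rule on 2 via 0R1]
8. p2, 1   [¬→-rule on 7]
9. p2 → ¬p2, 2   [¬□-rule on 6: fresh world 2, 1R2]
10. ¬p2, 2   [→-rule on 9 (branches; this branch)]
Accessibility: 0R0, 0R1, 1R0, 1R1, 1R2, 2R1, 2R2
The negation has an open branch (countermodel exists).

Invalid (countermodel exists)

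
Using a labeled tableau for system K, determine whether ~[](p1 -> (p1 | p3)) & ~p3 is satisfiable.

Unsatisfiable (every branch closes)

1. ~[](p1 -> (p1 | p3)) & ~p3, 0
2. ~[](p1 -> (p1 | p3)), 0
3. ~p3, 0
4. ~(p1 -> (p1 | p3)), 1
5. p1, 1
6. ~(p1 | p3), 1
7. ~p1, 1
8. ~p3, 1
Accessibility: 0R1
Branch closes: p1 and ~p1 both at 1.
All branches of the tableau close; one closing branch shown above.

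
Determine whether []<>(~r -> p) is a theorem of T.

Tableau for the negation ~[]<>(~r -> p):
1. ~[]<>(~r -> p), w0
2. ~<>(~r -> p), w1
3. ~(~r -> p), w1
4. ~r, w1
5. ~p, w1
Accessibility: w0Rw0, w0Rw1, w1Rw1
The negation has an open branch (countermodel exists).

No, not valid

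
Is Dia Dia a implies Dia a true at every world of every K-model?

Not valid

Tableau for the negation not (Dia Dia a implies Dia a):
1. not (Dia Dia a implies Dia a), u
2. Dia Dia a, u
3. not Dia a, u
4. Dia a, v
5. not a, v
6. a, w
Accessibility: uRv, vRw
The negation has an open branch (countermodel exists).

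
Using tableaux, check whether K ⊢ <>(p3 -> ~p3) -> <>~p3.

Yes, valid

Tableau for the negation ~(<>(p3 -> ~p3) -> <>~p3):
1. ~(<>(p3 -> ~p3) -> <>~p3), u
2. <>(p3 -> ~p3), u
3. ~<>~p3, u
4. p3 -> ~p3, v
5. p3, v
6. ~p3, v
Accessibility: uRv
Branch closes: p3 and ~p3 both at v.
All branches of the negation close; one closing branch shown above.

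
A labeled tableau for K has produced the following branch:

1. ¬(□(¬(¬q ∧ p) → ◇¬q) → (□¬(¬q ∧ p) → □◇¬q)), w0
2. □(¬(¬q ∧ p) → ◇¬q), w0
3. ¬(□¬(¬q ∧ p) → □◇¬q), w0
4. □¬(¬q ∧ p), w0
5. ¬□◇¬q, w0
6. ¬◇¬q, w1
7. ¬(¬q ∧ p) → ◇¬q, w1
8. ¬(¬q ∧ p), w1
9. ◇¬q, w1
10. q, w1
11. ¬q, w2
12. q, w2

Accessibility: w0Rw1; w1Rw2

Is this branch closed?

Closed

Both q and ¬q appear at w2.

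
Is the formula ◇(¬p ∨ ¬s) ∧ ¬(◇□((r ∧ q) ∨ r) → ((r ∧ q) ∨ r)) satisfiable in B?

1. ◇(¬p ∨ ¬s) ∧ ¬(◇□((r ∧ q) ∨ r) → ((r ∧ q) ∨ r)), 0
2. ◇(¬p ∨ ¬s), 0   [∧-rule on 1]
3. ¬(◇□((r ∧ q) ∨ r) → ((r ∧ q) ∨ r)), 0   [∧-rule on 1]
4. ◇□((r ∧ q) ∨ r), 0   [¬→-rule on 3]
5. ¬((r ∧ q) ∨ r), 0   [¬→-rule on 3]
6. ¬(r ∧ q), 0   [¬∨-rule on 5]
7. ¬r, 0   [¬∨-rule on 5]
8. ¬q, 0   [¬∧-rule on 6 (branches; this branch)]
9. ¬p ∨ ¬s, 1   [◇-rule on 2: fresh world 1, 0R1]
10. ¬s, 1   [∨-rule on 9 (branches; this branch)]
11. □((r ∧ q) ∨ r), 2   [◇-rule on 4: fresh world 2, 0R2]
12. (r ∧ q) ∨ r, 0   [□-rule on 11 via 2R0]
13. (r ∧ q) ∨ r, 2   [□-rule on 11 via 2R2]
14. r ∧ q, 0   [∨-rule on 12 (branches; this branch)]
15. r, 0   [∧-rule on 14]
16. q, 0   [∧-rule on 14]
Accessibility: 0R0, 0R1, 0R2, 1R0, 1R1, 2R0, 2R2
Branch closes: r and ¬r both at 0.
Every branch closes; the branch above is one of them.

Unsatisfiable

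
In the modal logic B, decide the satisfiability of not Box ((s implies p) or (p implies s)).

1. not Box ((s implies p) or (p implies s)), u
2. not ((s implies p) or (p implies s)), v
3. not (s implies p), v
4. not (p implies s), v
5. s, v
6. not p, v
7. p, v
8. not s, v
Accessibility: uRu, uRv, vRu, vRv
Branch closes: p and not p both at v.
All branches of the tableau close; one closing branch shown above.

Unsatisfiable (every branch closes)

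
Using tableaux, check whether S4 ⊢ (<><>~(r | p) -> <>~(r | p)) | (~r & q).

Valid in S4

Tableau for the negation ~((<><>~(r | p) -> <>~(r | p)) | (~r & q)):
1. ~((<><>~(r | p) -> <>~(r | p)) | (~r & q)), 0
2. ~(<><>~(r | p) -> <>~(r | p)), 0
3. ~(~r & q), 0
4. <><>~(r | p), 0
5. ~<>~(r | p), 0
6. r | p, 0
7. ~q, 0
8. p, 0
9. <>~(r | p), 1
10. r | p, 1
11. p, 1
12. ~(r | p), 2
13. ~r, 2
14. ~p, 2
15. r | p, 2
16. p, 2
Accessibility: 0R0, 0R1, 0R2, 1R1, 1R2, 2R2
Branch closes: p and ~p both at 2.
Every branch of the negation's tableau closes; the branch above is one of them.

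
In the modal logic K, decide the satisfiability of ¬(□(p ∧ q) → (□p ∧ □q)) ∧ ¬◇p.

1. ¬(□(p ∧ q) → (□p ∧ □q)) ∧ ¬◇p, 0
2. ¬(□(p ∧ q) → (□p ∧ □q)), 0   [∧-rule on 1]
3. ¬◇p, 0   [∧-rule on 1]
4. □(p ∧ q), 0   [¬→-rule on 2]
5. ¬(□p ∧ □q), 0   [¬→-rule on 2]
6. ¬□q, 0   [¬∧-rule on 5 (branches; this branch)]
7. ¬q, 1   [¬□-rule on 6: fresh world 1, 0R1]
8. ¬p, 1   [¬◇-rule on 3 via 0R1]
9. p ∧ q, 1   [□-rule on 4 via 0R1]
10. p, 1   [∧-rule on 9]
11. q, 1   [∧-rule on 9]
Accessibility: 0R1
Branch closes: p and ¬p both at 1.
Every branch closes; the branch above is one of them.

Unsatisfiable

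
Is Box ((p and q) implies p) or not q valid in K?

Valid

Tableau for the negation not (Box ((p and q) implies p) or not q):
1. not (Box ((p and q) implies p) or not q), w0
2. not Box ((p and q) implies p), w0
3. q, w0
4. not ((p and q) implies p), w1
5. p and q, w1
6. not p, w1
7. p, w1
8. q, w1
Accessibility: w0Rw1
Branch closes: p and not p both at w1.
Every branch of the negation's tableau closes; the branch above is one of them.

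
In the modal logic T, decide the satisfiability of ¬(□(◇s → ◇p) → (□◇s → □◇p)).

1. ¬(□(◇s → ◇p) → (□◇s → □◇p)), w0
2. □(◇s → ◇p), w0   [¬→-rule on 1]
3. ¬(□◇s → □◇p), w0   [¬→-rule on 1]
4. □◇s, w0   [¬→-rule on 3]
5. ¬□◇p, w0   [¬→-rule on 3]
6. ◇s → ◇p, w0   [□-rule on 2 via w0Rw0]
7. ◇s, w0   [□-rule on 4 via w0Rw0]
8. ◇p, w0   [→-rule on 6 (branches; this branch)]
9. ¬◇p, w1   [¬□-rule on 5: fresh world w1, w0Rw1]
10. ◇s → ◇p, w1   [□-rule on 2 via w0Rw1]
11. ◇s, w1   [□-rule on 4 via w0Rw1]
12. ¬p, w1   [¬◇-rule on 9 via w1Rw1]
13. ◇p, w1   [→-rule on 10 (branches; this branch)]
14. s, w2   [◇-rule on 7: fresh world w2, w0Rw2]
15. ◇s → ◇p, w2   [□-rule on 2 via w0Rw2]
16. ◇s, w2   [□-rule on 4 via w0Rw2]
17. ◇p, w2   [→-rule on 15 (branches; this branch)]
18. p, w3   [◇-rule on 8: fresh world w3, w0Rw3]
19. ◇s → ◇p, w3   [□-rule on 2 via w0Rw3]
20. ◇s, w3   [□-rule on 4 via w0Rw3]
21. ¬◇s, w3   [→-rule on 19 (branches; this branch)]
22. ¬s, w3   [¬◇-rule on 21 via w3Rw3]
23. s, w4   [◇-rule on 11: fresh world w4, w1Rw4]
24. ¬p, w4   [¬◇-rule on 9 via w1Rw4]
25. p, w5   [◇-rule on 13: fresh world w5, w1Rw5]
26. ¬p, w5   [¬◇-rule on 9 via w1Rw5]
Accessibility: w0Rw0, w0Rw1, w0Rw2, w0Rw3, w1Rw1, w1Rw4, w1Rw5, w2Rw2, w3Rw3, w4Rw4, w5Rw5
Branch closes: p and ¬p both at w5.
All branches of the tableau close; one closing branch shown above.

Unsatisfiable (every branch closes)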